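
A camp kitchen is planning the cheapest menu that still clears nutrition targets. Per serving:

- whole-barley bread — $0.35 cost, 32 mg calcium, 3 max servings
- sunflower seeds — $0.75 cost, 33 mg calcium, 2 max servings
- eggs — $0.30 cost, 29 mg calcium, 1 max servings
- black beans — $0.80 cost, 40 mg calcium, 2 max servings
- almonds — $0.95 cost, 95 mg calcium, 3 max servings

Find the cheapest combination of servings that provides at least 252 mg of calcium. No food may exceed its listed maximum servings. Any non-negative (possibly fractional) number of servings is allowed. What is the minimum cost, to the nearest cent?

$2.52

Cost per mg of calcium: almonds $0.0100, eggs $0.0103, whole-barley bread $0.0109, black beans $0.0200, sunflower seeds $0.0227.
Take 2.653 servings of almonds: +252.0 mg calcium for $2.52 (total $2.52, still need 0.0 mg).
Filling from the cheapest source first is optimal under one linear minimum: $2.52.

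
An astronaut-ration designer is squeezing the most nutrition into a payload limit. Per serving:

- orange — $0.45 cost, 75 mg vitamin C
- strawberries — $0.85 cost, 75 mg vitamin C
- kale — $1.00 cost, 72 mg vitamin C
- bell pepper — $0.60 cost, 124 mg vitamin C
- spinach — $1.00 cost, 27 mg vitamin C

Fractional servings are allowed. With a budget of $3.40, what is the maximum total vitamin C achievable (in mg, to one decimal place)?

702.7 mg

Vitamin C per dollar: bell pepper 206.7, orange 166.7, strawberries 88.24, kale 72, spinach 27.
With no serving limits, spend the whole cost allowance on bell pepper: $3.40 / $0.60 × 124 mg = 702.7 mg.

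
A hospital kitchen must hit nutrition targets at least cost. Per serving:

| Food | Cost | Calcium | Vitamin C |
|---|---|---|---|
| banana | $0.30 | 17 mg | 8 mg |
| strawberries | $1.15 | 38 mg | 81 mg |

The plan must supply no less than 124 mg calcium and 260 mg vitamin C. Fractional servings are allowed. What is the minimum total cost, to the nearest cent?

$3.72

banana only: max(124/17, 260/8) = 32.5 servings → $9.75.
strawberries only: max(124/38, 260/81) = 3.263 servings → $3.75.
banana + strawberries with both tight: 0.1528 servings and 3.195 servings → $3.72.
Cheapest feasible corner: $3.72.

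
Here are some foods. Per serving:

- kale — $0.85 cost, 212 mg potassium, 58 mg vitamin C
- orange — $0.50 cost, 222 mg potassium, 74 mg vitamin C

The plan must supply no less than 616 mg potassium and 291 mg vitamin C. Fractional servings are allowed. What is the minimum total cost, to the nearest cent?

Two binding constraints pin down two serving amounts, so the optimal mix uses at most two foods. The candidates are each food alone (scaled to the tighter of potassium/vitamin C) and each pair with both constraints tight.
kale only: max(616/212, 291/58) = 5.017 servings → $4.26.
orange only: max(616/222, 291/74) = 3.932 servings → $1.97.
kale + orange: the both-tight solution has a negative serving — not a feasible corner.
Cheapest feasible corner: $1.97.

$1.97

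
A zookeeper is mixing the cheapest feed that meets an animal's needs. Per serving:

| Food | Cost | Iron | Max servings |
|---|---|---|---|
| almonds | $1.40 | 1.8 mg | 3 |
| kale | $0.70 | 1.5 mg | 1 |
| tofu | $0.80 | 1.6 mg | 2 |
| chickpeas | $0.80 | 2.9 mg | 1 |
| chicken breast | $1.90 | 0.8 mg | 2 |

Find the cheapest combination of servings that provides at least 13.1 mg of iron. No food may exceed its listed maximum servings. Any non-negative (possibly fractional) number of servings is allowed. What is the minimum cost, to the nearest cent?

$7.54

Cost per mg of iron: chickpeas $0.2759, kale $0.4667, tofu $0.5000, almonds $0.7778, chicken breast $2.3750.
Take 1 serving of chickpeas: +2.9 mg iron for $0.80 (total $0.80, still need 10.2 mg).
Take 1 serving of kale: +1.5 mg iron for $0.70 (total $1.50, still need 8.7 mg).
Take 2 servings of tofu: +3.2 mg iron for $1.60 (total $3.10, still need 5.5 mg).
Take 3 servings of almonds: +5.4 mg iron for $4.20 (total $7.30, still need 0.1 mg).
Take 0.125 servings of chicken breast: +0.1 mg iron for $0.24 (total $7.54, still need 0.0 mg).
Greedy by cheapest-per-mg is optimal for a single linear constraint, so the minimum cost is $7.54.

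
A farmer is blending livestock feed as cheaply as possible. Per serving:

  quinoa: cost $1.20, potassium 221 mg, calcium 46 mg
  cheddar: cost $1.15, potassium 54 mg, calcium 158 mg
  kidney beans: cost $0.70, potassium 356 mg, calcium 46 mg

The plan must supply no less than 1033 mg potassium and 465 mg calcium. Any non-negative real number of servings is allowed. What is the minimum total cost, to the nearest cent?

Two binding constraints pin down two serving amounts, so the optimal mix uses at most two foods. The candidates are each food alone (scaled to the tighter of potassium/calcium) and each pair with both constraints tight.
quinoa only: max(1033/221, 465/46) = 10.11 servings → $12.13.
cheddar only: max(1033/54, 465/158) = 19.13 servings → $22.00.
kidney beans only: max(1033/356, 465/46) = 10.11 servings → $7.08.
quinoa + cheddar with both tight: 4.258 servings and 1.703 servings → $7.07.
quinoa + kidney beans with both targets exact would need a negative amount; discard.
cheddar + kidney beans with both tight: 2.195 servings and 2.569 servings → $4.32.
Cheapest feasible corner: $4.32.

$4.32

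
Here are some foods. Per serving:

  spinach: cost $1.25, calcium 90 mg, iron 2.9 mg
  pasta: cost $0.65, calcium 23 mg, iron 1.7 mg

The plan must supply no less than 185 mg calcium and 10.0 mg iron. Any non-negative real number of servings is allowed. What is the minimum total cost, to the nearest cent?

$3.96

An LP optimum is at a vertex; with two nutrient constraints at most two foods are used. Check each candidate.
spinach only: max(185/90, 10.0/2.9) = 3.448 servings → $4.31.
pasta only: max(185/23, 10.0/1.7) = 8.043 servings → $5.23.
spinach + pasta with both tight: 0.9791 servings and 4.212 servings → $3.96.
Cheapest feasible corner: $3.96.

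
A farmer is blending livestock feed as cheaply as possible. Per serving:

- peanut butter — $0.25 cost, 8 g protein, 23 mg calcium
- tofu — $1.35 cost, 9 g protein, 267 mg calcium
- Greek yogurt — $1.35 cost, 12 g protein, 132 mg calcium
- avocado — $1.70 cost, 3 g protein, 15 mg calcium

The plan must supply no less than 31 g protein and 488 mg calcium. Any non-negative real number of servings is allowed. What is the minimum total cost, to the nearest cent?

For a min-cost LP with two ≥-constraints, a basic feasible solution has at most two positive variables.
peanut butter only: max(31/8, 488/23) = 21.22 servings → $5.30.
tofu only: max(31/9, 488/267) = 3.444 servings → $4.65.
Greek yogurt only: max(31/12, 488/132) = 3.697 servings → $4.99.
avocado only: max(31/3, 488/15) = 32.53 servings → $55.31.
peanut butter + tofu with both tight: 2.014 servings and 1.654 servings → $2.74.
peanut butter + Greek yogurt: intersection lies outside the first quadrant.
peanut butter + avocado: the both-tight solution has a negative serving — not a feasible corner.
tofu + Greek yogurt with both tight: 0.875 servings and 1.927 servings → $3.78.
tofu + avocado with both tight: 1.5 servings and 5.833 servings → $11.94.
Greek yogurt + avocado with both targets exact would need a negative amount; discard.
So the least-cost plan costs $2.74.

$2.74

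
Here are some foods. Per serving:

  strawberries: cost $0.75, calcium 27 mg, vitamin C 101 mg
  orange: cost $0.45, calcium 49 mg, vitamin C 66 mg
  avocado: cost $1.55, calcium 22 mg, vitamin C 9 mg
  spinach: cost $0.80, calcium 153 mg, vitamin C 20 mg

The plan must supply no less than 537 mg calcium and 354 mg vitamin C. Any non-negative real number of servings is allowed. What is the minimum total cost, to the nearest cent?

$3.73

With two linear requirements the optimum uses one or two foods; enumerate the corners.
strawberries only: max(537/27, 354/101) = 19.89 servings → $14.92.
orange only: max(537/49, 354/66) = 10.96 servings → $4.93.
avocado only: max(537/22, 354/9) = 39.33 servings → $60.97.
spinach only: max(537/153, 354/20) = 17.7 servings → $14.16.
strawberries + orange with both targets exact would need a negative amount; discard.
strawberries + avocado with both tight: 1.493 servings and 22.58 servings → $36.11.
strawberries + spinach with both tight: 2.912 servings and 2.996 servings → $4.58.
orange + avocado with both tight: 2.923 servings and 17.9 servings → $29.06.
orange + spinach with both tight: 4.762 servings and 1.985 servings → $3.73.
avocado + spinach: the both-tight solution has a negative serving — not a feasible corner.
Cheapest feasible corner: $3.73.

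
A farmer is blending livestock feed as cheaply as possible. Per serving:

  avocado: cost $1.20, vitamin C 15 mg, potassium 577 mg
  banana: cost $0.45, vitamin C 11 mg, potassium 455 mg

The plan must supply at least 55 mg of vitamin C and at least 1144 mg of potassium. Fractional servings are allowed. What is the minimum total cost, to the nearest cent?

Minimising a linear cost over {vitamin C ≥ 55, potassium ≥ 1144, servings ≥ 0} — the optimum is at a vertex, using one or two foods.
avocado only: max(55/15, 1144/577) = 3.667 servings → $4.40.
banana only: max(55/11, 1144/455) = 5 servings → $2.25.
avocado + banana: the both-tight solution has a negative serving — not a feasible corner.
The minimum over all feasible corners is $2.25.

$2.25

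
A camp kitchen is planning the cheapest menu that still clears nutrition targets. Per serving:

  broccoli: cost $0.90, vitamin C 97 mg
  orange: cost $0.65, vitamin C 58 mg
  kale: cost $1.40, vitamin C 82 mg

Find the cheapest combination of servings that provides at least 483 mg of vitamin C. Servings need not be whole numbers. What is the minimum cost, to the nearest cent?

$4.48

Cost per mg of vitamin C: broccoli $0.0093, orange $0.0112, kale $0.0171.
With no serving limits, use only broccoli: 483 mg / 97 mg = 4.979 servings × $0.90 = $4.48.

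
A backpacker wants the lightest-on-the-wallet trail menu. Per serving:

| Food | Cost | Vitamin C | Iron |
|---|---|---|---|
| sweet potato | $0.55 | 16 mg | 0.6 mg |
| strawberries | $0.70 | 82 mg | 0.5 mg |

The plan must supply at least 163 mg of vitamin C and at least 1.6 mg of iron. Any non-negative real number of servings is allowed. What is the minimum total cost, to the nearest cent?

$1.89

The cheapest plan sits at a corner of the feasible region — with two constraints it uses at most two foods.
sweet potato only: max(163/16, 1.6/0.6) = 10.19 servings → $5.60.
strawberries only: max(163/82, 1.6/0.5) = 3.2 servings → $2.24.
sweet potato + strawberries with both tight: 1.206 servings and 1.752 servings → $1.89.
The minimum over all feasible corners is $1.89.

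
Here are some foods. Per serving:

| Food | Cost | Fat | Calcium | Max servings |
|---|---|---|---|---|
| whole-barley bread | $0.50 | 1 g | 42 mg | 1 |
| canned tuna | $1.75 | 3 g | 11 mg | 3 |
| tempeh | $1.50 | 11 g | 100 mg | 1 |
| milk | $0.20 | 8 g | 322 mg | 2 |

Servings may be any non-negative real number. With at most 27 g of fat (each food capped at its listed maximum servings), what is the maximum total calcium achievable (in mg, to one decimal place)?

Calcium per g fat: whole-barley bread 42, milk 40.25, tempeh 9.091, canned tuna 3.667.
Take 1 serving of whole-barley bread: uses 1 g fat, +42.0 mg calcium (running total 42.0 mg).
Take 2 servings of milk: uses 16 g fat, +644.0 mg calcium (running total 686.0 mg).
Take 0.9091 servings of tempeh: uses 10 g fat, +90.9 mg calcium (running total 776.9 mg).
Greedy by best ratio exhausts the fat allowance optimally: 776.9 mg.

776.9 mg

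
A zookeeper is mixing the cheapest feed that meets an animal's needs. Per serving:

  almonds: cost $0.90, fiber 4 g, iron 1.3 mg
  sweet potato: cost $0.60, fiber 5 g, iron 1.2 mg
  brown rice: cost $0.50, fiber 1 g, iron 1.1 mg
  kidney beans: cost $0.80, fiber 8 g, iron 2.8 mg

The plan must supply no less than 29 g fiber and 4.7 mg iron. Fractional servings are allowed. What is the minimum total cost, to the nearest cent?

$2.90

almonds only: max(29/4, 4.7/1.3) = 7.25 servings → $6.53.
sweet potato only: max(29/5, 4.7/1.2) = 5.8 servings → $3.48.
brown rice only: max(29/1, 4.7/1.1) = 29 servings → $14.50.
kidney beans only: max(29/8, 4.7/2.8) = 3.625 servings → $2.90.
almonds + sweet potato: intersection lies outside the first quadrant.
almonds + brown rice with both targets exact would need a negative amount; discard.
almonds + kidney beans: intersection lies outside the first quadrant.
sweet potato + brown rice: the both-tight solution has a negative serving — not a feasible corner.
sweet potato + kidney beans: the both-tight solution has a negative serving — not a feasible corner.
brown rice + kidney beans: intersection lies outside the first quadrant.
Cheapest feasible corner: $2.90.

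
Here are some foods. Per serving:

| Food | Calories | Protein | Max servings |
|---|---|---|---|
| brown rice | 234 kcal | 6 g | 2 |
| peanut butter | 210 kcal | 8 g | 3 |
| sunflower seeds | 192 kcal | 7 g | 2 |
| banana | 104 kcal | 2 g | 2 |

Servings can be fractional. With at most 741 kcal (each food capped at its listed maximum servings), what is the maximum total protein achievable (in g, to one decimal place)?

28.0 g

Protein per kcal: peanut butter 0.0381, sunflower seeds 0.03646, brown rice 0.02564, banana 0.01923.
Take 3 servings of peanut butter: uses 630 kcal, +24.0 g protein (running total 24.0 g).
Take 0.5781 servings of sunflower seeds: uses 111 kcal, +4.0 g protein (running total 28.0 g).
Greedy by best ratio exhausts the calories allowance optimally: 28.0 g.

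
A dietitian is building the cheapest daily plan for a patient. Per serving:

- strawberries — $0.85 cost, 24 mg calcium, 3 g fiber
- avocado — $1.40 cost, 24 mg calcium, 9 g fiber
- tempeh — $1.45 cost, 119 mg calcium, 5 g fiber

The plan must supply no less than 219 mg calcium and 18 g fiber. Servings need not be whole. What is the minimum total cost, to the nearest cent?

The cheapest plan sits at a corner of the feasible region — with two constraints it uses at most two foods.
strawberries only: max(219/24, 18/3) = 9.125 servings → $7.76.
avocado only: max(219/24, 18/9) = 9.125 servings → $12.78.
tempeh only: max(219/119, 18/5) = 3.6 servings → $5.22.
strawberries + avocado: intersection lies outside the first quadrant.
strawberries + tempeh with both tight: 4.418 servings and 0.9494 servings → $5.13.
avocado + tempeh with both tight: 1.101 servings and 1.618 servings → $3.89.
Cheapest feasible corner: $3.89.

$3.89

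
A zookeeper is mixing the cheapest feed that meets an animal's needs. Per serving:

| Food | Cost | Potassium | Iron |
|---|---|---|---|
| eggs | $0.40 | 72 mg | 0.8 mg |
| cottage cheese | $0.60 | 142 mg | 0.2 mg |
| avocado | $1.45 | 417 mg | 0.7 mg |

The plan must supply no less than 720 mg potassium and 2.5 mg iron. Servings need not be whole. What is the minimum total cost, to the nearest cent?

This is a tiny linear program; its minimum lies at a vertex of the feasible set. List the vertices and price them.
eggs only: max(720/72, 2.5/0.8) = 10 servings → $4.00.
cottage cheese only: max(720/142, 2.5/0.2) = 12.5 servings → $7.50.
avocado only: max(720/417, 2.5/0.7) = 3.571 servings → $5.18.
eggs + cottage cheese with both tight: 2.127 servings and 3.992 servings → $3.25.
eggs + avocado with both tight: 1.901 servings and 1.398 servings → $2.79.
cottage cheese + avocado with both targets exact would need a negative amount; discard.
Cheapest feasible corner: $2.79.

$2.79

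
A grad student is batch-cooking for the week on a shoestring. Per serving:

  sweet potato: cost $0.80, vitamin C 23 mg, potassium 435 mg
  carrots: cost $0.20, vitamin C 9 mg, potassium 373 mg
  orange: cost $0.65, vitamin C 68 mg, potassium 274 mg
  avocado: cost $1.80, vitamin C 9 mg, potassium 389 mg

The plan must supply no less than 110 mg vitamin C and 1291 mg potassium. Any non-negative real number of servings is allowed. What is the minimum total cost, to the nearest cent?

$1.34

Compare the cost at each extreme point of the feasible region.
sweet potato only: max(110/23, 1291/435) = 4.783 servings → $3.83.
carrots only: max(110/9, 1291/373) = 12.22 servings → $2.44.
orange only: max(110/68, 1291/274) = 4.712 servings → $3.06.
avocado only: max(110/9, 1291/389) = 12.22 servings → $22.00.
sweet potato + carrots with both targets exact would need a negative amount; discard.
sweet potato + orange with both tight: 2.477 servings and 0.78 servings → $2.49.
sweet potato + avocado: intersection lies outside the first quadrant.
carrots + orange with both tight: 2.518 servings and 1.284 servings → $1.34.
carrots + avocado: intersection lies outside the first quadrant.
orange + avocado with both tight: 1.3 servings and 2.403 servings → $5.17.
The minimum over all feasible corners is $1.34.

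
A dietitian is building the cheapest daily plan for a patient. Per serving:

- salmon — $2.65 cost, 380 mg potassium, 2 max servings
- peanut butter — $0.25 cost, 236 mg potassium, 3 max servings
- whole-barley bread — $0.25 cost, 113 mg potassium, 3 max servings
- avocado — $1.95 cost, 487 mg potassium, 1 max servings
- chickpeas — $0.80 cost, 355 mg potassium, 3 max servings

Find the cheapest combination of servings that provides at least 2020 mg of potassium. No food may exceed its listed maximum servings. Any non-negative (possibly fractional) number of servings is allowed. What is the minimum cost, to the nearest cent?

$3.69

Cost per mg of potassium: peanut butter $0.0011, whole-barley bread $0.0022, chickpeas $0.0023, avocado $0.0040, salmon $0.0070.
Take 3 servings of peanut butter: +708.0 mg potassium for $0.75 (total $0.75, still need 1312.0 mg).
Take 3 servings of whole-barley bread: +339.0 mg potassium for $0.75 (total $1.50, still need 973.0 mg).
Take 2.741 servings of chickpeas: +973.0 mg potassium for $2.19 (total $3.69, still need 0.0 mg).
Greedy by cheapest-per-mg is optimal for a single linear constraint, so the minimum cost is $3.69.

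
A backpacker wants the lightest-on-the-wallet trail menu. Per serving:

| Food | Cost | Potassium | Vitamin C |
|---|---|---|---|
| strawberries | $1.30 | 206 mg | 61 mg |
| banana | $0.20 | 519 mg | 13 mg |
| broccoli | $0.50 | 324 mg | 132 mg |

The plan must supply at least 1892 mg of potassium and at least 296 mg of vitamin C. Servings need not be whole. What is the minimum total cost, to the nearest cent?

$1.48

Two binding constraints pin down two serving amounts, so the optimal mix uses at most two foods. The candidates are each food alone (scaled to the tighter of potassium/vitamin C) and each pair with both constraints tight.
strawberries only: max(1892/206, 296/61) = 9.184 servings → $11.94.
banana only: max(1892/519, 296/13) = 22.77 servings → $4.55.
broccoli only: max(1892/324, 296/132) = 5.84 servings → $2.92.
strawberries + banana with both tight: 4.452 servings and 1.878 servings → $6.16.
strawberries + broccoli with both targets exact would need a negative amount; discard.
banana + broccoli with both tight: 2.393 servings and 2.007 servings → $1.48.
Cheapest feasible corner: $1.48.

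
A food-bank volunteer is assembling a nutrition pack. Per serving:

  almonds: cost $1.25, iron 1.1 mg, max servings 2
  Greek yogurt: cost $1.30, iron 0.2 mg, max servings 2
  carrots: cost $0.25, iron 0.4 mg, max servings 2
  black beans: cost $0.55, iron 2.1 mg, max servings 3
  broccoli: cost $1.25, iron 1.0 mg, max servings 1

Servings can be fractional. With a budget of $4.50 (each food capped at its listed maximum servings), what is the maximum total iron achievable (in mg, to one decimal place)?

Iron per dollar: black beans 3.818, carrots 1.6, almonds 0.88, broccoli 0.8, Greek yogurt 0.1538.
Take 3 servings of black beans: spends $1.65, +6.3 mg iron (running total 6.3 mg).
Take 2 servings of carrots: spends $0.50, +0.8 mg iron (running total 7.1 mg).
Take 1.88 servings of almonds: spends $2.35, +2.1 mg iron (running total 9.2 mg).
Filling greedily by iron-per-dollar is optimal for one linear limit, giving 9.2 mg.

9.2 mg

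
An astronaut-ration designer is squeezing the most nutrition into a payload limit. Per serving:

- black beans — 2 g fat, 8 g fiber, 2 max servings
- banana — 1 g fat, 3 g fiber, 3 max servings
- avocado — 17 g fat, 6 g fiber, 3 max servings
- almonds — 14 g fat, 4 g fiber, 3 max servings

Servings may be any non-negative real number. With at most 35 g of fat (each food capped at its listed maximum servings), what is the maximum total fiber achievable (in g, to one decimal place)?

34.9 g

Fiber per g fat: black beans 4, banana 3, avocado 0.3529, almonds 0.2857.
Take 2 servings of black beans: uses 4 g fat, +16.0 g fiber (running total 16.0 g).
Take 3 servings of banana: uses 3 g fat, +9.0 g fiber (running total 25.0 g).
Take 1.647 servings of avocado: uses 28 g fat, +9.9 g fiber (running total 34.9 g).
Greedy by best ratio exhausts the fat allowance optimally: 34.9 g.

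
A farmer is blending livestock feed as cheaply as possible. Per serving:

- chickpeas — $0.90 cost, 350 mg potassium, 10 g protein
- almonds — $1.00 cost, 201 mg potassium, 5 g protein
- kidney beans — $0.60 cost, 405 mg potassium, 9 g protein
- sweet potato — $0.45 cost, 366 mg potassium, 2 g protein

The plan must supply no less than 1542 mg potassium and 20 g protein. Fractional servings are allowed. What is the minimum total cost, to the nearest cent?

$2.07

The cheapest plan sits at a corner of the feasible region — with two constraints it uses at most two foods.
chickpeas only: max(1542/350, 20/10) = 4.406 servings → $3.97.
almonds only: max(1542/201, 20/5) = 7.672 servings → $7.67.
kidney beans only: max(1542/405, 20/9) = 3.807 servings → $2.28.
sweet potato only: max(1542/366, 20/2) = 10 servings → $4.50.
chickpeas + almonds with both targets exact would need a negative amount; discard.
chickpeas + kidney beans with both targets exact would need a negative amount; discard.
chickpeas + sweet potato with both tight: 1.431 servings and 2.845 servings → $2.57.
almonds + kidney beans: the both-tight solution has a negative serving — not a feasible corner.
almonds + sweet potato with both tight: 2.966 servings and 2.584 servings → $4.13.
kidney beans + sweet potato with both tight: 1.705 servings and 2.326 servings → $2.07.
The minimum over all feasible corners is $2.07.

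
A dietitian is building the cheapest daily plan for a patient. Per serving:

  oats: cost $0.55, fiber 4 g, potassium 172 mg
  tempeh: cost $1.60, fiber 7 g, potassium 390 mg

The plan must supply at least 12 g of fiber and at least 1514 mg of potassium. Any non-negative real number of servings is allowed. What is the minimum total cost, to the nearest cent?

$4.84

Check every corner: each single food scaled to meet both minima, and each pair solved so both constraints bind.
oats only: max(12/4, 1514/172) = 8.802 servings → $4.84.
tempeh only: max(12/7, 1514/390) = 3.882 servings → $6.21.
oats + tempeh: the both-tight solution has a negative serving — not a feasible corner.
The minimum over all feasible corners is $4.84.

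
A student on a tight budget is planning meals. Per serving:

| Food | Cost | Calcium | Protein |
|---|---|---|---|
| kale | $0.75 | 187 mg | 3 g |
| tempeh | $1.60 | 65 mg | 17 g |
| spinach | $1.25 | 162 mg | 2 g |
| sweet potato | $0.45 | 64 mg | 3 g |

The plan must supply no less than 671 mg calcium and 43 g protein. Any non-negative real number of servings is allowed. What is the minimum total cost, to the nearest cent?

At the optimum either one food covers both requirements or two foods hit both targets exactly; no other combination can be cheaper.
kale only: max(671/187, 43/3) = 14.33 servings → $10.75.
tempeh only: max(671/65, 43/17) = 10.32 servings → $16.52.
spinach only: max(671/162, 43/2) = 21.5 servings → $26.88.
sweet potato only: max(671/64, 43/3) = 14.33 servings → $6.45.
kale + tempeh with both tight: 2.886 servings and 2.02 servings → $5.40.
kale + spinach: the both-tight solution has a negative serving — not a feasible corner.
kale + sweet potato: intersection lies outside the first quadrant.
tempeh + spinach with both tight: 2.143 servings and 3.282 servings → $7.53.
tempeh + sweet potato with both tight: 0.8275 servings and 9.644 servings → $5.66.
spinach + sweet potato: intersection lies outside the first quadrant.
Cheapest feasible corner: $5.40.

$5.40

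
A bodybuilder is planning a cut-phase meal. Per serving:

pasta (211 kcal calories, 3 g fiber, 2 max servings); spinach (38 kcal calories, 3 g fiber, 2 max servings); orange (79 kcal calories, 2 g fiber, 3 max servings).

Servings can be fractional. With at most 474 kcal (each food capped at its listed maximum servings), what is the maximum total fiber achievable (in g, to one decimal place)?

14.3 g

Fiber per kcal: spinach 0.07895, orange 0.02532, pasta 0.01422.
Take 2 servings of spinach: uses 76 kcal, +6.0 g fiber (running total 6.0 g).
Take 3 servings of orange: uses 237 kcal, +6.0 g fiber (running total 12.0 g).
Take 0.763 servings of pasta: uses 161 kcal, +2.3 g fiber (running total 14.3 g).
Filling greedily by fiber-per-kcal is optimal for one linear limit, giving 14.3 g.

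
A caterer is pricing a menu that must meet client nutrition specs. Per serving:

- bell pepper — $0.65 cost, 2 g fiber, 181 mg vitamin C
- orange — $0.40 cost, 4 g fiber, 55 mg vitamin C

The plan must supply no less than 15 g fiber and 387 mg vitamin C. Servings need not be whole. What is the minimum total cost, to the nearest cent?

$2.03

bell pepper only: max(15/2, 387/181) = 7.5 servings → $4.88.
orange only: max(15/4, 387/55) = 7.036 servings → $2.81.
bell pepper + orange with both tight: 1.178 servings and 3.161 servings → $2.03.
The minimum over all feasible corners is $2.03.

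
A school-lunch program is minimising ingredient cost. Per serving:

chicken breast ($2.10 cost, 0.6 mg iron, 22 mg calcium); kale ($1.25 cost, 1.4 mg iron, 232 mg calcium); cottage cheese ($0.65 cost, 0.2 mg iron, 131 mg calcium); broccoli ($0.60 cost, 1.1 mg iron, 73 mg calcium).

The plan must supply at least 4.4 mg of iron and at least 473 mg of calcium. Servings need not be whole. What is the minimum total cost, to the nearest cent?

$3.03

This is a tiny linear program; its minimum lies at a vertex of the feasible set. List the vertices and price them.
chicken breast only: max(4.4/0.6, 473/22) = 21.5 servings → $45.15.
kale only: max(4.4/1.4, 473/232) = 3.143 servings → $3.93.
cottage cheese only: max(4.4/0.2, 473/131) = 22 servings → $14.30.
broccoli only: max(4.4/1.1, 473/73) = 6.479 servings → $3.89.
chicken breast + kale with both tight: 3.308 servings and 1.725 servings → $9.10.
chicken breast + cottage cheese with both tight: 6.493 servings and 2.52 servings → $15.27.
chicken breast + broccoli with both targets exact would need a negative amount; discard.
kale + cottage cheese: intersection lies outside the first quadrant.
kale + broccoli with both tight: 1.301 servings and 2.344 servings → $3.03.
cottage cheese + broccoli with both tight: 1.537 servings and 3.72 servings → $3.23.
Cheapest feasible corner: $3.03.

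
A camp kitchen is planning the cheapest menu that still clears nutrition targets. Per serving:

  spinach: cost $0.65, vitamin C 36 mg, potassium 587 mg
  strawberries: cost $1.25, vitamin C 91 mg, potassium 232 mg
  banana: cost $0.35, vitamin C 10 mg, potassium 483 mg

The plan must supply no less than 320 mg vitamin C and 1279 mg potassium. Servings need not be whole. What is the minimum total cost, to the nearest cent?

This is a tiny linear program; its minimum lies at a vertex of the feasible set. List the vertices and price them.
spinach only: max(320/36, 1279/587) = 8.889 servings → $5.78.
strawberries only: max(320/91, 1279/232) = 5.513 servings → $6.89.
banana only: max(320/10, 1279/483) = 32 servings → $11.20.
spinach + strawberries with both tight: 0.9353 servings and 3.146 servings → $4.54.
spinach + banana: the both-tight solution has a negative serving — not a feasible corner.
strawberries + banana with both tight: 3.405 servings and 1.012 servings → $4.61.
Cheapest feasible corner: $4.54.

$4.54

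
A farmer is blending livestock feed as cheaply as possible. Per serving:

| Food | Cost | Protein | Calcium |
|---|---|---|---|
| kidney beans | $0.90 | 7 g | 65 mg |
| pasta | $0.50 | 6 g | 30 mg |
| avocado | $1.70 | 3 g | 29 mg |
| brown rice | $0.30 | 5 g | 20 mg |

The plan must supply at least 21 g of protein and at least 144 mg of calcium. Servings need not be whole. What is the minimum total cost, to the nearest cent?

Compare the cost at each extreme point of the feasible region.
kidney beans only: max(21/7, 144/65) = 3 servings → $2.70.
pasta only: max(21/6, 144/30) = 4.8 servings → $2.40.
avocado only: max(21/3, 144/29) = 7 servings → $11.90.
brown rice only: max(21/5, 144/20) = 7.2 servings → $2.16.
kidney beans + pasta with both tight: 1.3 servings and 1.983 servings → $2.16.
kidney beans + avocado: the both-tight solution has a negative serving — not a feasible corner.
kidney beans + brown rice with both tight: 1.622 servings and 1.93 servings → $2.04.
pasta + avocado with both tight: 2.107 servings and 2.786 servings → $5.79.
pasta + brown rice: the both-tight solution has a negative serving — not a feasible corner.
avocado + brown rice with both tight: 3.529 servings and 2.082 servings → $6.62.
Cheapest feasible corner: $2.04.

$2.04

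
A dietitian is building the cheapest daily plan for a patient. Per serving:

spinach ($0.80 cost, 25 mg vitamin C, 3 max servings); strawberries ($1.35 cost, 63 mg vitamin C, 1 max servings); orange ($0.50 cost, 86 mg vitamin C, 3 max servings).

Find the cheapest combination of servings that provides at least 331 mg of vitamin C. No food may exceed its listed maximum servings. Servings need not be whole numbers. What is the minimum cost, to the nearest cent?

Cost per mg of vitamin C: orange $0.0058, strawberries $0.0214, spinach $0.0320.
Take 3 servings of orange: +258.0 mg vitamin C for $1.50 (total $1.50, still need 73.0 mg).
Take 1 serving of strawberries: +63.0 mg vitamin C for $1.35 (total $2.85, still need 10.0 mg).
Take 0.4 servings of spinach: +10.0 mg vitamin C for $0.32 (total $3.17, still need 0.0 mg).
Greedy by cheapest-per-mg is optimal for a single linear constraint, so the minimum cost is $3.17.

$3.17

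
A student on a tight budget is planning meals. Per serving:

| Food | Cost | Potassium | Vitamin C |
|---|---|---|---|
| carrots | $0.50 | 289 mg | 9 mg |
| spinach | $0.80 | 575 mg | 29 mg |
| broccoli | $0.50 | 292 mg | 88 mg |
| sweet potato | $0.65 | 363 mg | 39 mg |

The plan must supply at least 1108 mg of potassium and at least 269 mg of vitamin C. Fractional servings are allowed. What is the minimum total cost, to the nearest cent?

carrots only: max(1108/289, 269/9) = 29.89 servings → $14.94.
spinach only: max(1108/575, 269/29) = 9.276 servings → $7.42.
broccoli only: max(1108/292, 269/88) = 3.795 servings → $1.90.
sweet potato only: max(1108/363, 269/39) = 6.897 servings → $4.48.
carrots + spinach: intersection lies outside the first quadrant.
carrots + broccoli with both tight: 0.8313 servings and 2.972 servings → $1.90.
carrots + sweet potato: the both-tight solution has a negative serving — not a feasible corner.
spinach + broccoli with both tight: 0.4499 servings and 2.909 servings → $1.81.
spinach + sweet potato with both targets exact would need a negative amount; discard.
broccoli + sweet potato with both tight: 2.648 servings and 0.9222 servings → $1.92.
Cheapest feasible corner: $1.81.

$1.81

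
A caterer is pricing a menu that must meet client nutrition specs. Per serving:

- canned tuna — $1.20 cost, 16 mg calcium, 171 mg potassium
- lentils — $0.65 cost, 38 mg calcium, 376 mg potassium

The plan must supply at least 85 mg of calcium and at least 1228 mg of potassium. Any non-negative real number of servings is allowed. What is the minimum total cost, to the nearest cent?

An LP optimum is at a vertex; with two nutrient constraints at most two foods are used. Check each candidate.
canned tuna only: max(85/16, 1228/171) = 7.181 servings → $8.62.
lentils only: max(85/38, 1228/376) = 3.266 servings → $2.12.
canned tuna + lentils: the both-tight solution has a negative serving — not a feasible corner.
So the least-cost plan costs $2.12.

$2.12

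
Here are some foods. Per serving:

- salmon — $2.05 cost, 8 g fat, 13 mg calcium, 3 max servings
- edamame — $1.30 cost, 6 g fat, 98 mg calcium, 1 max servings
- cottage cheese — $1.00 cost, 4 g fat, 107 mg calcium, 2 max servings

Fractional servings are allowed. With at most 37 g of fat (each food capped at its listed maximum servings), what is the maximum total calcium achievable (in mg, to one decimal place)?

Calcium per g fat: cottage cheese 26.75, edamame 16.33, salmon 1.625.
Take 2 servings of cottage cheese: uses 8 g fat, +214.0 mg calcium (running total 214.0 mg).
Take 1 serving of edamame: uses 6 g fat, +98.0 mg calcium (running total 312.0 mg).
Take 2.875 servings of salmon: uses 23 g fat, +37.4 mg calcium (running total 349.4 mg).
Greedy by best ratio exhausts the fat allowance optimally: 349.4 mg.

349.4 mg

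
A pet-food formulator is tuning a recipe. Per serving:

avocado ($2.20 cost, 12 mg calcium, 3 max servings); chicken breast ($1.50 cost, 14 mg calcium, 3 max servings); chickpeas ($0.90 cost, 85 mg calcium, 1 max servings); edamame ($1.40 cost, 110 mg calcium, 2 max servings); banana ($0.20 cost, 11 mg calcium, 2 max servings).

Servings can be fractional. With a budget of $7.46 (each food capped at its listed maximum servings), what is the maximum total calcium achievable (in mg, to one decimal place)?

358.4 mg

Calcium per dollar: chickpeas 94.44, edamame 78.57, banana 55, chicken breast 9.333, avocado 5.455.
Take 1 serving of chickpeas: spends $0.90, +85.0 mg calcium (running total 85.0 mg).
Take 2 servings of edamame: spends $2.80, +220.0 mg calcium (running total 305.0 mg).
Take 2 servings of banana: spends $0.40, +22.0 mg calcium (running total 327.0 mg).
Take 2.24 servings of chicken breast: spends $3.36, +31.4 mg calcium (running total 358.4 mg).
Greedy by best ratio exhausts the cost allowance optimally: 358.4 mg.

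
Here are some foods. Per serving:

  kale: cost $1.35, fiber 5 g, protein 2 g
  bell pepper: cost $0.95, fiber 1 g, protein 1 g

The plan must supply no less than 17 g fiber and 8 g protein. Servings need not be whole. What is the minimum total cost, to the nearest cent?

For a min-cost LP with two ≥-constraints, a basic feasible solution has at most two positive variables.
kale only: max(17/5, 8/2) = 4 servings → $5.40.
bell pepper only: max(17/1, 8/1) = 17 servings → $16.15.
kale + bell pepper with both tight: 3 servings and 2 servings → $5.95.
Cheapest feasible corner: $5.40.

$5.40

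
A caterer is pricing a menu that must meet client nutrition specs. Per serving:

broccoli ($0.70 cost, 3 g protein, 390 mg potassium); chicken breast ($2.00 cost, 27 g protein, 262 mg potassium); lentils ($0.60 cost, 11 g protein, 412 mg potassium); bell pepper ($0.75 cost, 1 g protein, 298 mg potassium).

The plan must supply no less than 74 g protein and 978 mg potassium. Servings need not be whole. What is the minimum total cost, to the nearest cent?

This is a tiny linear program; its minimum lies at a vertex of the feasible set. List the vertices and price them.
broccoli only: max(74/3, 978/390) = 24.67 servings → $17.27.
chicken breast only: max(74/27, 978/262) = 3.733 servings → $7.47.
lentils only: max(74/11, 978/412) = 6.727 servings → $4.04.
bell pepper only: max(74/1, 978/298) = 74 servings → $55.50.
broccoli + chicken breast with both tight: 0.7202 servings and 2.661 servings → $5.83.
broccoli + lentils: intersection lies outside the first quadrant.
broccoli + bell pepper with both targets exact would need a negative amount; discard.
chicken breast + lentils with both tight: 2.394 servings and 0.8515 servings → $5.30.
chicken breast + bell pepper with both tight: 2.707 servings and 0.9016 servings → $6.09.
lentils + bell pepper: intersection lies outside the first quadrant.
So the least-cost plan costs $4.04.

$4.04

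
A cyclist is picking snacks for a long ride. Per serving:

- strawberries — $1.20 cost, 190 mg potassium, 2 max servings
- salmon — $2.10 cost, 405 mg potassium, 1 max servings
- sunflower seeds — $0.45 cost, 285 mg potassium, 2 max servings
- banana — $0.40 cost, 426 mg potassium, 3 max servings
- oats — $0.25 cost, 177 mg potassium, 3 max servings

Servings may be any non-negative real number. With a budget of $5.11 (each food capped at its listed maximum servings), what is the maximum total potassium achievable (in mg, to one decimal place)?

Potassium per dollar: banana 1065, oats 708, sunflower seeds 633.3, salmon 192.9, strawberries 158.3.
Take 3 servings of banana: spends $1.20, +1278.0 mg potassium (running total 1278.0 mg).
Take 3 servings of oats: spends $0.75, +531.0 mg potassium (running total 1809.0 mg).
Take 2 servings of sunflower seeds: spends $0.90, +570.0 mg potassium (running total 2379.0 mg).
Take 1 serving of salmon: spends $2.10, +405.0 mg potassium (running total 2784.0 mg).
Take 0.1333 servings of strawberries: spends $0.16, +25.3 mg potassium (running total 2809.3 mg).
Filling greedily by potassium-per-dollar is optimal for one linear limit, giving 2809.3 mg.

2809.3 mg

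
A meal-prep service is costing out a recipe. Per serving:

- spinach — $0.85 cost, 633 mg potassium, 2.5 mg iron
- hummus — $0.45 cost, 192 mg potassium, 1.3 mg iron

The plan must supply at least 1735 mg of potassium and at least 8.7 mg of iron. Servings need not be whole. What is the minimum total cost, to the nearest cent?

$2.96

An LP optimum is at a vertex; with two nutrient constraints at most two foods are used. Check each candidate.
spinach only: max(1735/633, 8.7/2.5) = 3.48 servings → $2.96.
hummus only: max(1735/192, 8.7/1.3) = 9.036 servings → $4.07.
spinach + hummus with both tight: 1.706 servings and 3.411 servings → $2.99.
So the least-cost plan costs $2.96.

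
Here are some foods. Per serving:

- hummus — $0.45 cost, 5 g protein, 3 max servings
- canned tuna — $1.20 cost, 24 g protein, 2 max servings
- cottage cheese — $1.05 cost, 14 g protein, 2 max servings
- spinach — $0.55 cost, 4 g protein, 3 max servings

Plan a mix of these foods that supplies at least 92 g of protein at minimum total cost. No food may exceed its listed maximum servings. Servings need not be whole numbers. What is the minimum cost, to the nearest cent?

Cost per g of protein: canned tuna $0.0500, cottage cheese $0.0750, hummus $0.0900, spinach $0.1375.
Take 2 servings of canned tuna: +48.0 g protein for $2.40 (total $2.40, still need 44.0 g).
Take 2 servings of cottage cheese: +28.0 g protein for $2.10 (total $4.50, still need 16.0 g).
Take 3 servings of hummus: +15.0 g protein for $1.35 (total $5.85, still need 1.0 g).
Take 0.25 servings of spinach: +1.0 g protein for $0.14 (total $5.99, still need 0.0 g).
Greedy by cheapest-per-g is optimal for a single linear constraint, so the minimum cost is $5.99.

$5.99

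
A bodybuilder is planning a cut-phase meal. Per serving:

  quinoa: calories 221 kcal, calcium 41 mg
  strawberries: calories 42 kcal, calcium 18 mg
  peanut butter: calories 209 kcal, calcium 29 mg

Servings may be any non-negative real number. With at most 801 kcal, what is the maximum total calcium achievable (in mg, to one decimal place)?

343.3 mg

Calcium per kcal: strawberries 0.4286, quinoa 0.1855, peanut butter 0.1388.
With no serving limits, spend the whole calories allowance on strawberries: 801 kcal / 42 kcal × 18 mg = 343.3 mg.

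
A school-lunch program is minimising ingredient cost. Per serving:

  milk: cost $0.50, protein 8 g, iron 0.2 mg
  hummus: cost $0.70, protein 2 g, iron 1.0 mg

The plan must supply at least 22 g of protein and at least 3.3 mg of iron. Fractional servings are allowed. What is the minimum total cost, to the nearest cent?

$3.04

Compare the cost at each extreme point of the feasible region.
milk only: max(22/8, 3.3/0.2) = 16.5 servings → $8.25.
hummus only: max(22/2, 3.3/1.0) = 11 servings → $7.70.
milk + hummus with both tight: 2.026 servings and 2.895 servings → $3.04.
Cheapest feasible corner: $3.04.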